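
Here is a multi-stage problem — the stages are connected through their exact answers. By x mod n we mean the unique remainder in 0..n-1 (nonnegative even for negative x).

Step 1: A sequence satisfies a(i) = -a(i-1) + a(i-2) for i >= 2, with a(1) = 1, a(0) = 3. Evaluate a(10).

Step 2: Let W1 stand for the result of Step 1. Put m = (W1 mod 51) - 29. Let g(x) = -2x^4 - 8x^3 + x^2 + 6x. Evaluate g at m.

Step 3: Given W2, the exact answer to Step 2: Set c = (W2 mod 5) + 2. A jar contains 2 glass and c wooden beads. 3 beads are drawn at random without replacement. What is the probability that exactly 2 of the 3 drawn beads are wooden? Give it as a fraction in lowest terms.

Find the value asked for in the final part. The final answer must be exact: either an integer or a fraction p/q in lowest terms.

15/28

Step 1: a(2) = -1*(1) + 1*(3) = 2; iterating: a(2)=2, a(3)=-1, a(4)=3, a(5)=-4, a(6)=7, a(7)=-11, a(8)=18, a(9)=-29, a(10)=47; answer 47
Step 2: W1 = 47; m = 18; -2*(18)^4 - 8*(18)^3 + 1*(18)^2 + 6*(18)^1 = (-209952) + (-46656) + (324) + (108) = -256176; answer -256176
Step 3: W2 = -256176; c = 6; total draws C(8,3) = 56; favorable C(6,2)*C(2,1) = 30; P = 15/28; answer 15/28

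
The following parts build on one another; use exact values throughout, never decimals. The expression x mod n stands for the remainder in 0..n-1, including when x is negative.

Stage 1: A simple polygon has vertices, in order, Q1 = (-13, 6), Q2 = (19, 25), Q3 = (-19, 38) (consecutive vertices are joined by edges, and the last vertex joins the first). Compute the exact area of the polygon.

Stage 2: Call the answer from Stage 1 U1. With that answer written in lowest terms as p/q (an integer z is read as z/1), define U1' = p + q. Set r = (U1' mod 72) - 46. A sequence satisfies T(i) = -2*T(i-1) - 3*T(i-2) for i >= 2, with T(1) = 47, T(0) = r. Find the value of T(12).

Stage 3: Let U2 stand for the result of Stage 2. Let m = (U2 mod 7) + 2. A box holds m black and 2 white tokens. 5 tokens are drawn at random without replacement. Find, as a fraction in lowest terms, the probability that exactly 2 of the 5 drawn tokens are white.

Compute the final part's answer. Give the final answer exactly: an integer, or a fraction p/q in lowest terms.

2/9

Stage 1: cross terms: (-13*25 - 19*6)=-439, (19*38 - -19*25)=1197, (-19*6 - -13*38)=380; twice the area = |1138| = 1138; area = 569; answer 569
Stage 2: U1 = 569; threaded value p + q = 570; r = 20; T(2) = -2*(47) - 3*(20) = -154; iterating: T(2)=-154, T(3)=167, T(4)=128, T(5)=-757, T(6)=1130, T(7)=11, T(8)=-3412, T(9)=6791, T(10)=-3346, T(11)=-13681, T(12)=37400; answer 37400
Stage 3: U2 = 37400; m = 8; total draws C(10,5) = 252; favorable C(2,2)*C(8,3) = 56; P = 2/9; answer 2/9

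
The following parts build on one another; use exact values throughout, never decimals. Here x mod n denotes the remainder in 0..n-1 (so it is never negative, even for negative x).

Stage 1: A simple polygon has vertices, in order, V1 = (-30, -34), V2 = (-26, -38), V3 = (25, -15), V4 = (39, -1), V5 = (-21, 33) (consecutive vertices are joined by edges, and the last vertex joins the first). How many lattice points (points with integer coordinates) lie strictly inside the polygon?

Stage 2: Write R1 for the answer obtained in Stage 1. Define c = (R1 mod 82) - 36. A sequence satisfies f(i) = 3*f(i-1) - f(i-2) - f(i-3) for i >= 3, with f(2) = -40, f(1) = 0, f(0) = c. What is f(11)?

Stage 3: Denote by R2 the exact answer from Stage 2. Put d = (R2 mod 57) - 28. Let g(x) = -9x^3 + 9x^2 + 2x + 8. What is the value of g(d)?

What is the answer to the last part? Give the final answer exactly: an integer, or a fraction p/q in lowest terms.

-79330

Stage 1: cross terms: (-30*-38 - -26*-34)=256, (-26*-15 - 25*-38)=1340, (25*-1 - 39*-15)=560, (39*33 - -21*-1)=1266, (-21*-34 - -30*33)=1704; twice the area = |5126| = 5126; area = 2563; boundary points = 4 + 1 + 14 + 2 + 1 = 22; strictly interior points = area - boundary/2 + 1 = 2553; answer 2553
Stage 2: R1 = 2553; c = -25; f(3) = 3*(-40) - 1*(0) - 1*(-25) = -95; iterating: f(3)=-95, f(4)=-245, f(5)=-600, f(6)=-1460, f(7)=-3535, f(8)=-8545, f(9)=-20640, f(10)=-49840, f(11)=-120335; answer -120335
Stage 3: R2 = -120335; d = 21; -9*(21)^3 + 9*(21)^2 + 2*(21)^1 + 8 = (-83349) + (3969) + (42) + (8) = -79330; answer -79330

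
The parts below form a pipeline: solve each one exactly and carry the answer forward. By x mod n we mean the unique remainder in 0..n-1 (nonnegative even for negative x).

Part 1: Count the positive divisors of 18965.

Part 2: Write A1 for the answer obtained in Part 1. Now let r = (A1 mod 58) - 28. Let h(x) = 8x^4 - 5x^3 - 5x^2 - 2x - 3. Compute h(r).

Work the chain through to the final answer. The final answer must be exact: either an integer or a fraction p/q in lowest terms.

Part 1: 18965 = 5 * 3793; number of divisors = (1+1) * (1+1) = 4; answer 4
Part 2: A1 = 4; r = -24; 8*(-24)^4 - 5*(-24)^3 - 5*(-24)^2 - 2*(-24)^1 - 3 = (2654208) + (69120) + (-2880) + (48) + (-3) = 2720493; answer 2720493

2720493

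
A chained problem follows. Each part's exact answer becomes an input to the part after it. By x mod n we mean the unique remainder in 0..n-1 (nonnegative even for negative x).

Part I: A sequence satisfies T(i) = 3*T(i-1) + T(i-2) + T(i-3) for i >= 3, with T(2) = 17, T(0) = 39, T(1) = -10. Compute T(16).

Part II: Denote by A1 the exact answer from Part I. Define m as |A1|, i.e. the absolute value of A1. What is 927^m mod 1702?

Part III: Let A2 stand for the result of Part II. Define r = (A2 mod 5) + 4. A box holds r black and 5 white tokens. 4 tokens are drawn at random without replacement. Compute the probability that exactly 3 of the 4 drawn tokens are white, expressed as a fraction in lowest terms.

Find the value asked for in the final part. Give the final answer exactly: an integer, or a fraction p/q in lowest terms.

Part I: T(3) = 3*(17) + 1*(-10) + 1*(39) = 80; iterating: T(3)=80, T(4)=247, T(5)=838, T(6)=2841, T(7)=9608, T(8)=32503, T(9)=109958, T(10)=371985, T(11)=1258416, T(12)=4257191, T(13)=14401974, T(14)=48721529, T(15)=164823752, T(16)=557594759; answer 557594759
Part II: A1 = 557594759; m = 557594759; squarings mod 1702: 927^1=927, 927^2=1521, 927^4=423, 927^8=219, 927^16=305, 927^32=1117, 927^64=123, 927^128=1513, 927^256=1681, 927^512=441, 927^1024=453, 927^2048=969, 927^4096=1159, 927^8192=403, 927^16384=719, 927^32768=1255, 927^65536=675, 927^131072=1191, 927^262144=715, 927^524288=625, 927^1048576=867, 927^2097152=1107, 927^4194304=9, 927^8388608=81, 927^16777216=1455, 927^33554432=1439, 927^67108864=1089, 927^134217728=1329, 927^268435456=1267, 927^536870912=303; 927^557594759 = 927^1 * 927^2 * 927^4 * 927^128 * 927^2048 * 927^4096 * 927^8192 * 927^262144 * 927^524288 * 927^1048576 * 927^2097152 * 927^16777216 * 927^536870912 = 235 (mod 1702); answer 235
Part III: A2 = 235; r = 4; total draws C(9,4) = 126; favorable C(5,3)*C(4,1) = 40; P = 20/63; answer 20/63

20/63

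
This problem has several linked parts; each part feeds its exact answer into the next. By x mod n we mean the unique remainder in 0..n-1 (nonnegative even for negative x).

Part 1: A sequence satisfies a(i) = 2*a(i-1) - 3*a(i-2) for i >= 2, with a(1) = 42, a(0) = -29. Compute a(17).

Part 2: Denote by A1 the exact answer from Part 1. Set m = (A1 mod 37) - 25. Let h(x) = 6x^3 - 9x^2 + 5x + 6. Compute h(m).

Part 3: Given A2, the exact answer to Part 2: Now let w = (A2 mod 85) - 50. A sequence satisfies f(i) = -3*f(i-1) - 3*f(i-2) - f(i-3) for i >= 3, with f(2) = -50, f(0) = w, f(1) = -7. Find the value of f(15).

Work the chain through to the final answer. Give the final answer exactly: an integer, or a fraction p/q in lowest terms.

Part 1: a(2) = 2*(42) - 3*(-29) = 171; iterating: a(2)=171, a(3)=216, a(4)=-81, a(5)=-810, a(6)=-1377, a(7)=-324, a(8)=3483, a(9)=7938, a(10)=5427, a(11)=-12960, a(12)=-42201, a(13)=-45522, a(14)=35559, a(15)=207684, a(16)=308691, a(17)=-5670; answer -5670
Part 2: A1 = -5670; m = 3; 6*(3)^3 - 9*(3)^2 + 5*(3)^1 + 6 = (162) + (-81) + (15) + (6) = 102; answer 102
Part 3: A2 = 102; w = -33; f(3) = -3*(-50) - 3*(-7) - 1*(-33) = 204; iterating: f(3)=204, f(4)=-455, f(5)=803, f(6)=-1248, f(7)=1790, f(8)=-2429, f(9)=3165, f(10)=-3998, f(11)=4928, f(12)=-5955, f(13)=7079, f(14)=-8300, f(15)=9618; answer 9618

9618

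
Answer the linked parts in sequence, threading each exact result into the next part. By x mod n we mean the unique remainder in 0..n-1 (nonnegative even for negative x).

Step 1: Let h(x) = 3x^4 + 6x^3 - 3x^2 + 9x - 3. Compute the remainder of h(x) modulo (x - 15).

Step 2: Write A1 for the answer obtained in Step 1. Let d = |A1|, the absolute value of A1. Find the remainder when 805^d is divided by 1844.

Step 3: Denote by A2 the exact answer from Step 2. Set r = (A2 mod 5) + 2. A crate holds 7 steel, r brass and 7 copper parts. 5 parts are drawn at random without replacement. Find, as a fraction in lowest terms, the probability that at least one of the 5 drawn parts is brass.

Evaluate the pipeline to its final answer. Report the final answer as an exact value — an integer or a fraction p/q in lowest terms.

Step 1: remainder = value at the root: 3*(15)^4 + 6*(15)^3 - 3*(15)^2 + 9*(15)^1 - 3 = (151875) + (20250) + (-675) + (135) + (-3) = 171582; answer 171582
Step 2: A1 = 171582; d = 171582; squarings mod 1844: 805^1=805, 805^2=781, 805^4=1441, 805^8=137, 805^16=329, 805^32=1289, 805^64=77, 805^128=397, 805^256=869, 805^512=965, 805^1024=5, 805^2048=25, 805^4096=625, 805^8192=1541, 805^16384=1453, 805^32768=1673, 805^65536=1581, 805^131072=941; 805^171582 = 805^2 * 805^4 * 805^8 * 805^16 * 805^32 * 805^512 * 805^1024 * 805^2048 * 805^4096 * 805^32768 * 805^131072 = 781 (mod 1844); answer 781
Step 3: A2 = 781; r = 3; total draws C(17,5) = 6188; complement C(14,5) = 2002; favorable 6188 - 2002 = 4186; P = 23/34; answer 23/34

23/34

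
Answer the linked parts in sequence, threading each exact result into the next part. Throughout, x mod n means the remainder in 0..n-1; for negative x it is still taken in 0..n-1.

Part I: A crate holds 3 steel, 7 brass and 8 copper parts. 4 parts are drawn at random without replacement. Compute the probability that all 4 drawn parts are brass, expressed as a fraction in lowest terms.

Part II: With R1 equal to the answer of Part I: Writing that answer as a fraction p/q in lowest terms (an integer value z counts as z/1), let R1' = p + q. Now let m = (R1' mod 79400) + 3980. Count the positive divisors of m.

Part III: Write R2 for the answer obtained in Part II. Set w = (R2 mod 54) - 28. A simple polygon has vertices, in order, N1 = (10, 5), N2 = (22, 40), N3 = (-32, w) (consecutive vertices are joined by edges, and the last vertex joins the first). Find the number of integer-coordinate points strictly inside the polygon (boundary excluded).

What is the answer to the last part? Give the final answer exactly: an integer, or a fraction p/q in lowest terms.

598

Part I: total draws C(18,4) = 3060; favorable C(7,4) = 35; P = 7/612; answer 7/612
Part II: R1 = 7/612; threaded value p + q = 619; m = 4599; 4599 = 3^2 * 7 * 73; number of divisors = (2+1) * (1+1) * (1+1) = 12; answer 12
Part III: R2 = 12; w = -16; cross terms: (10*40 - 22*5)=290, (22*-16 - -32*40)=928, (-32*5 - 10*-16)=0; twice the area = |1218| = 1218; area = 609; boundary points = 1 + 2 + 21 = 24; strictly interior points = area - boundary/2 + 1 = 598; answer 598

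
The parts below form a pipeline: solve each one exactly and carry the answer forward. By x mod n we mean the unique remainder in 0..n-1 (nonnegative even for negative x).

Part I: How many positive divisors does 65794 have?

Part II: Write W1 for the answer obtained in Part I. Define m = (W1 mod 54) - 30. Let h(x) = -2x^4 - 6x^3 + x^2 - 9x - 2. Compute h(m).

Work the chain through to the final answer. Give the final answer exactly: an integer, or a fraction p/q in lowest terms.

-403944

Part I: 65794 = 2 * 67 * 491; number of divisors = (1+1) * (1+1) * (1+1) = 8; answer 8
Part II: W1 = 8; m = -22; -2*(-22)^4 - 6*(-22)^3 + 1*(-22)^2 - 9*(-22)^1 - 2 = (-468512) + (63888) + (484) + (198) + (-2) = -403944; answer -403944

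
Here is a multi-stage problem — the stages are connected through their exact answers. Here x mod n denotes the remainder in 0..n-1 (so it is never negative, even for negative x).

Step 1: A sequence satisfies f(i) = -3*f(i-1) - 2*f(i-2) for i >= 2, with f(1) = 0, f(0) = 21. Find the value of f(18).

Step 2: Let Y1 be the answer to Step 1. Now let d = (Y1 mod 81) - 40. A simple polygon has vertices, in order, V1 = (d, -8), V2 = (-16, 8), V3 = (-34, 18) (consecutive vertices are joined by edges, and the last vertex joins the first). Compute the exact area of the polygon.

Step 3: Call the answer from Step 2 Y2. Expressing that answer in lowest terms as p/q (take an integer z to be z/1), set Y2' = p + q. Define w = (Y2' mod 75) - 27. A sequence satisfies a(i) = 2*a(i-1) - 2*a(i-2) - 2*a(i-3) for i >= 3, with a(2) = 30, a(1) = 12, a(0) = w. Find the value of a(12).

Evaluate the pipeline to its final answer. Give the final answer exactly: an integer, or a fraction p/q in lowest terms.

Step 1: f(2) = -3*(0) - 2*(21) = -42; iterating: f(2)=-42, f(3)=126, f(4)=-294, f(5)=630, f(6)=-1302, f(7)=2646, f(8)=-5334, f(9)=10710, f(10)=-21462, f(11)=42966, f(12)=-85974, f(13)=171990, f(14)=-344022, f(15)=688086, f(16)=-1376214, f(17)=2752470, f(18)=-5504982; answer -5504982
Step 2: Y1 = -5504982; d = -19; cross terms: (-19*8 - -16*-8)=-280, (-16*18 - -34*8)=-16, (-34*-8 - -19*18)=614; twice the area = |318| = 318; area = 159; answer 159
Step 3: Y2 = 159; threaded value p + q = 160; w = -17; a(3) = 2*(30) - 2*(12) - 2*(-17) = 70; iterating: a(3)=70, a(4)=56, a(5)=-88, a(6)=-428, a(7)=-792, a(8)=-552, a(9)=1336, a(10)=5360, a(11)=9152, a(12)=4912; answer 4912

4912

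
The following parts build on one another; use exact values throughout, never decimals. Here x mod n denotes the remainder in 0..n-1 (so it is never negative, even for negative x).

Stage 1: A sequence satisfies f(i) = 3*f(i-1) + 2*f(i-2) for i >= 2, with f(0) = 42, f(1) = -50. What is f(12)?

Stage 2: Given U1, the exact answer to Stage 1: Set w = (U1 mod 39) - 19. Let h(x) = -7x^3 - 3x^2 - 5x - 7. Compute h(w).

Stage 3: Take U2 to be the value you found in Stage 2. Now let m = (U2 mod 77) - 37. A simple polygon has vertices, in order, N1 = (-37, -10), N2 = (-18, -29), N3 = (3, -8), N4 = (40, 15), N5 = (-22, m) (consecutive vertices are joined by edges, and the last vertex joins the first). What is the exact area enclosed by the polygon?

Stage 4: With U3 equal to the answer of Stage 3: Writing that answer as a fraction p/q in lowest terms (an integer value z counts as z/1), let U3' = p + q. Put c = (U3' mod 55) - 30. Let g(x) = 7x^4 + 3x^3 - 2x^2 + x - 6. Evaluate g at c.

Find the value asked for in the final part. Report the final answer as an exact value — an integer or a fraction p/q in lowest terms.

Stage 1: f(2) = 3*(-50) + 2*(42) = -66; iterating: f(2)=-66, f(3)=-298, f(4)=-1026, f(5)=-3674, f(6)=-13074, f(7)=-46570, f(8)=-165858, f(9)=-590714, f(10)=-2103858, f(11)=-7493002, f(12)=-26686722; answer -26686722
Stage 2: U1 = -26686722; w = -16; -7*(-16)^3 - 3*(-16)^2 - 5*(-16)^1 - 7 = (28672) + (-768) + (80) + (-7) = 27977; answer 27977
Stage 3: U2 = 27977; m = -11; cross terms: (-37*-29 - -18*-10)=893, (-18*-8 - 3*-29)=231, (3*15 - 40*-8)=365, (40*-11 - -22*15)=-110, (-22*-10 - -37*-11)=-187; twice the area = |1192| = 1192; area = 596; answer 596
Stage 4: U3 = 596; threaded value p + q = 597; c = 17; 7*(17)^4 + 3*(17)^3 - 2*(17)^2 + 1*(17)^1 - 6 = (584647) + (14739) + (-578) + (17) + (-6) = 598819; answer 598819

598819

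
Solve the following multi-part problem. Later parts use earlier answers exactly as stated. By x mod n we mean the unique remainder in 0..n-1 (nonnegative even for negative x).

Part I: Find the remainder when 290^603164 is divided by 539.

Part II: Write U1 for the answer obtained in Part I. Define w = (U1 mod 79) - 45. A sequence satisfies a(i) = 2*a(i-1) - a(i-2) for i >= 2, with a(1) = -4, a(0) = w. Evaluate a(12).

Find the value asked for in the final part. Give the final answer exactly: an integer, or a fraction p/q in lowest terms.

Part I: squarings mod 539: 290^1=290, 290^2=16, 290^4=256, 290^8=317, 290^16=235, 290^32=247, 290^64=102, 290^128=163, 290^256=158, 290^512=170, 290^1024=333, 290^2048=394, 290^4096=4, 290^8192=16, 290^16384=256, 290^32768=317, 290^65536=235, 290^131072=247, 290^262144=102, 290^524288=163; 290^603164 = 290^4 * 290^8 * 290^16 * 290^1024 * 290^4096 * 290^8192 * 290^65536 * 290^524288 = 212 (mod 539); answer 212
Part II: U1 = 212; w = 9; a(2) = 2*(-4) - 1*(9) = -17; iterating: a(2)=-17, a(3)=-30, a(4)=-43, a(5)=-56, a(6)=-69, a(7)=-82, a(8)=-95, a(9)=-108, a(10)=-121, a(11)=-134, a(12)=-147; answer -147

-147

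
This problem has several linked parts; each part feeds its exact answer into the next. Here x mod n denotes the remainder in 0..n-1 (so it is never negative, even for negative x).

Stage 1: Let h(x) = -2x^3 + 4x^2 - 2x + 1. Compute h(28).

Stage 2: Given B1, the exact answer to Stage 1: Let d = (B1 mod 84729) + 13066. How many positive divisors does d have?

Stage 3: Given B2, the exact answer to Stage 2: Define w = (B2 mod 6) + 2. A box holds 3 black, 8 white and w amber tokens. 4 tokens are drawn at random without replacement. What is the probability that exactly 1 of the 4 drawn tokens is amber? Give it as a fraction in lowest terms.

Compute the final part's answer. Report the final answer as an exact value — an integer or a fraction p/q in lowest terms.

Stage 1: -2*(28)^3 + 4*(28)^2 - 2*(28)^1 + 1 = (-43904) + (3136) + (-56) + (1) = -40823; answer -40823
Stage 2: B1 = -40823; d = 56972; 56972 = 2^2 * 14243; number of divisors = (2+1) * (1+1) = 6; answer 6
Stage 3: B2 = 6; w = 2; total draws C(13,4) = 715; favorable C(2,1)*C(11,3) = 330; P = 6/13; answer 6/13

6/13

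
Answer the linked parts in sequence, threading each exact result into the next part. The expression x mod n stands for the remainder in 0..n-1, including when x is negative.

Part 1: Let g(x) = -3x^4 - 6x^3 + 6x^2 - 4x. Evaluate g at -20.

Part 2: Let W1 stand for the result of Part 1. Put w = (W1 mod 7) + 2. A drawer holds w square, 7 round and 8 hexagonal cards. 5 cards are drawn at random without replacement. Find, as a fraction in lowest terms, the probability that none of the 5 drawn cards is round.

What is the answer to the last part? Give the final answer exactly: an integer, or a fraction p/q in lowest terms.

9/221

Part 1: -3*(-20)^4 - 6*(-20)^3 + 6*(-20)^2 - 4*(-20)^1 = (-480000) + (48000) + (2400) + (80) = -429520; answer -429520
Part 2: W1 = -429520; w = 2; total draws C(17,5) = 6188; favorable C(10,5) = 252; P = 9/221; answer 9/221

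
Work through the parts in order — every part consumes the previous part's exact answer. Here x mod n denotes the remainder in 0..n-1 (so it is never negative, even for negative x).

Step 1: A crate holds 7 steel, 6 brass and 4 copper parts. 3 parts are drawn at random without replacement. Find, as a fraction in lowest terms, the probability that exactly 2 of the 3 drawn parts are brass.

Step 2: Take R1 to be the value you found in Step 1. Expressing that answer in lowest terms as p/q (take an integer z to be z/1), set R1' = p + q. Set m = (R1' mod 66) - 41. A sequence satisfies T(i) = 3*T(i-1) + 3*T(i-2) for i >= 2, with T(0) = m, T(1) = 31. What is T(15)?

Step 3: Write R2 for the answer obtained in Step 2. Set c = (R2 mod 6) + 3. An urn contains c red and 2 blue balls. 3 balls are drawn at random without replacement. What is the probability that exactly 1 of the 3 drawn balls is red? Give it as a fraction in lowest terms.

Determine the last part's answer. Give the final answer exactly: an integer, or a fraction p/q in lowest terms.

3/10

Step 1: total draws C(17,3) = 680; favorable C(6,2)*C(11,1) = 165; P = 33/136; answer 33/136
Step 2: R1 = 33/136; threaded value p + q = 169; m = -4; T(2) = 3*(31) + 3*(-4) = 81; iterating: T(2)=81, T(3)=336, T(4)=1251, T(5)=4761, T(6)=18036, T(7)=68391, T(8)=259281, T(9)=983016, T(10)=3726891, T(11)=14129721, T(12)=53569836, T(13)=203098671, T(14)=770005521, T(15)=2919312576; answer 2919312576
Step 3: R2 = 2919312576; c = 3; total draws C(5,3) = 10; favorable C(3,1)*C(2,2) = 3; P = 3/10; answer 3/10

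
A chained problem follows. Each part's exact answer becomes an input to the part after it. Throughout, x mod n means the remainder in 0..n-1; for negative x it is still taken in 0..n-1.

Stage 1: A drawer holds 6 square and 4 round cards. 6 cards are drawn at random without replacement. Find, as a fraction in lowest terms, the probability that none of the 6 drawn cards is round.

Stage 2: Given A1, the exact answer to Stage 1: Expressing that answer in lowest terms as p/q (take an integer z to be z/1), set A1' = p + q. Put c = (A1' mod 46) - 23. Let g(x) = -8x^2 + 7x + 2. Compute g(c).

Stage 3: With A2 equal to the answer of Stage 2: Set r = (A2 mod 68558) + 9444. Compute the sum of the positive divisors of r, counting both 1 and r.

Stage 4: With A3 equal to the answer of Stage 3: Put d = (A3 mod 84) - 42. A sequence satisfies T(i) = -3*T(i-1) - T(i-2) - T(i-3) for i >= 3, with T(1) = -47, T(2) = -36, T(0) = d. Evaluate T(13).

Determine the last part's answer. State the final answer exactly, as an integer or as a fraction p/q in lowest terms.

Stage 1: total draws C(10,6) = 210; favorable C(6,6) = 1; P = 1/210; answer 1/210
Stage 2: A1 = 1/210; threaded value p + q = 211; c = 4; -8*(4)^2 + 7*(4)^1 + 2 = (-128) + (28) + (2) = -98; answer -98
Stage 3: A2 = -98; r = 77904; 77904 = 2^4 * 3^2 * 541; sigma = (1 + 2 + 4 + 8 + 16) * (1 + 3 + 9) * (1 + 541) = 31 * 13 * 542 = 218426; answer 218426
Stage 4: A3 = 218426; d = -16; T(3) = -3*(-36) - 1*(-47) - 1*(-16) = 171; iterating: T(3)=171, T(4)=-430, T(5)=1155, T(6)=-3206, T(7)=8893, T(8)=-24628, T(9)=68197, T(10)=-188856, T(11)=522999, T(12)=-1448338, T(13)=4010871; answer 4010871

4010871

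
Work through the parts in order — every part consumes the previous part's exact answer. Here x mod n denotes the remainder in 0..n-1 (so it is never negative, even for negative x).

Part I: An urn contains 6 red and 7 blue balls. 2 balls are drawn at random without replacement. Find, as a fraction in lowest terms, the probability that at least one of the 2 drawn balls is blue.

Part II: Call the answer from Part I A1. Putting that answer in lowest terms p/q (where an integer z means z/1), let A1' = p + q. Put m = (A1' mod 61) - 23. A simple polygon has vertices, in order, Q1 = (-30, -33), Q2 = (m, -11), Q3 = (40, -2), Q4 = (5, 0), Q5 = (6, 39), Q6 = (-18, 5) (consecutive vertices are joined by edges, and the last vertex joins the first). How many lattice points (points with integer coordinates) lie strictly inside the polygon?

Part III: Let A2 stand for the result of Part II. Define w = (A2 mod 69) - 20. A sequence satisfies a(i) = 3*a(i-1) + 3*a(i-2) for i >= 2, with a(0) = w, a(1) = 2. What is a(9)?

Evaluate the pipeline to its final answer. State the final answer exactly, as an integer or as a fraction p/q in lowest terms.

Part I: total draws C(13,2) = 78; complement C(6,2) = 15; favorable 78 - 15 = 63; P = 21/26; answer 21/26
Part II: A1 = 21/26; threaded value p + q = 47; m = 24; cross terms: (-30*-11 - 24*-33)=1122, (24*-2 - 40*-11)=392, (40*0 - 5*-2)=10, (5*39 - 6*0)=195, (6*5 - -18*39)=732, (-18*-33 - -30*5)=744; twice the area = |3195| = 3195; area = 3195/2; boundary points = 2 + 1 + 1 + 1 + 2 + 2 = 9; strictly interior points = area - boundary/2 + 1 = 1594; answer 1594
Part III: A2 = 1594; w = -13; a(2) = 3*(2) + 3*(-13) = -33; iterating: a(2)=-33, a(3)=-93, a(4)=-378, a(5)=-1413, a(6)=-5373, a(7)=-20358, a(8)=-77193, a(9)=-292653; answer -292653

-292653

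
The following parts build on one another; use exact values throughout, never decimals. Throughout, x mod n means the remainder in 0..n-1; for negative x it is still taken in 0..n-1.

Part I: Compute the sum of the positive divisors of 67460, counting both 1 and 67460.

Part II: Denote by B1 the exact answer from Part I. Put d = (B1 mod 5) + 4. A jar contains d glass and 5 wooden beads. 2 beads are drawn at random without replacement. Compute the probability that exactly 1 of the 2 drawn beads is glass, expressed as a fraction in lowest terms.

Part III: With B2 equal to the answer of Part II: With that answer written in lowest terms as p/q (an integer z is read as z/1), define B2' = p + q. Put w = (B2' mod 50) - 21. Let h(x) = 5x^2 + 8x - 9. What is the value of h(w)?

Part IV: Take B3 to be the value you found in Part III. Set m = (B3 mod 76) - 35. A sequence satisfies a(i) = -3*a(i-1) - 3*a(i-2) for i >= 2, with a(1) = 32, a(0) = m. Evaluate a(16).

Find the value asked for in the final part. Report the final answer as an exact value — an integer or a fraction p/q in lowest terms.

157464

Part I: 67460 = 2^2 * 5 * 3373; sigma = (1 + 2 + 4) * (1 + 5) * (1 + 3373) = 7 * 6 * 3374 = 141708; answer 141708
Part II: B1 = 141708; d = 7; total draws C(12,2) = 66; favorable C(7,1)*C(5,1) = 35; P = 35/66; answer 35/66
Part III: B2 = 35/66; threaded value p + q = 101; w = -20; 5*(-20)^2 + 8*(-20)^1 - 9 = (2000) + (-160) + (-9) = 1831; answer 1831
Part IV: B3 = 1831; m = -28; a(2) = -3*(32) - 3*(-28) = -12; iterating: a(2)=-12, a(3)=-60, a(4)=216, a(5)=-468, a(6)=756, a(7)=-864, a(8)=324, a(9)=1620, a(10)=-5832, a(11)=12636, a(12)=-20412, a(13)=23328, a(14)=-8748, a(15)=-43740, a(16)=157464; answer 157464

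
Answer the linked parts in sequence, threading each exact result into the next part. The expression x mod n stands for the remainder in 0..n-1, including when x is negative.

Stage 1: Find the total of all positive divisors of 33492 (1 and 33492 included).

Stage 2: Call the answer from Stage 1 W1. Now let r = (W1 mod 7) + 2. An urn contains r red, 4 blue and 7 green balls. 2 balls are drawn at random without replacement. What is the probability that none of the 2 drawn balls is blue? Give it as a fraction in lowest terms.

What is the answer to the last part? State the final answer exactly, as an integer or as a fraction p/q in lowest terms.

Stage 1: 33492 = 2^2 * 3 * 2791; sigma = (1 + 2 + 4) * (1 + 3) * (1 + 2791) = 7 * 4 * 2792 = 78176; answer 78176
Stage 2: W1 = 78176; r = 2; total draws C(13,2) = 78; favorable C(9,2) = 36; P = 6/13; answer 6/13

6/13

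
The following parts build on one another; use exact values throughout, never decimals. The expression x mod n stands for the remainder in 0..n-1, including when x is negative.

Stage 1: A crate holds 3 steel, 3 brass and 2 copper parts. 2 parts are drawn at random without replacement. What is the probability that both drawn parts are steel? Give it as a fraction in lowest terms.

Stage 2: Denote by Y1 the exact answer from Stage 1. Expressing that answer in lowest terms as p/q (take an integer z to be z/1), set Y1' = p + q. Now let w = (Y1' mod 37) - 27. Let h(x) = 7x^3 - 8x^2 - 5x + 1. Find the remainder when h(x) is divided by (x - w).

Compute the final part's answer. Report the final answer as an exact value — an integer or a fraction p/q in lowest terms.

Stage 1: total draws C(8,2) = 28; favorable C(3,2) = 3; P = 3/28; answer 3/28
Stage 2: Y1 = 3/28; threaded value p + q = 31; w = 4; remainder = value at the root: 7*(4)^3 - 8*(4)^2 - 5*(4)^1 + 1 = (448) + (-128) + (-20) + (1) = 301; answer 301

301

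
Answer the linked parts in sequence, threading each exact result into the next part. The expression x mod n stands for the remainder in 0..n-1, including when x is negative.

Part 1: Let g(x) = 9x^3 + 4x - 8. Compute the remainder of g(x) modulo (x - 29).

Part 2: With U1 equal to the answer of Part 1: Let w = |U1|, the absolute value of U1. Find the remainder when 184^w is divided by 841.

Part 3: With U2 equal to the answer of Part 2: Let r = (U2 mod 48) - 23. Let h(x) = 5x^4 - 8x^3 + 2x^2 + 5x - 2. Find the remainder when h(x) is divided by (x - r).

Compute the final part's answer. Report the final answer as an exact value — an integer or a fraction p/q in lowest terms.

864698

Part 1: remainder = value at the root: 9*(29)^3 + 4*(29)^1 - 8 = (219501) + (116) + (-8) = 219609; answer 219609
Part 2: U1 = 219609; w = 219609; squarings mod 841: 184^1=184, 184^2=216, 184^4=401, 184^8=170, 184^16=306, 184^32=285, 184^64=489, 184^128=277, 184^256=198, 184^512=518, 184^1024=45, 184^2048=343, 184^4096=750, 184^8192=712, 184^16384=662, 184^32768=83, 184^65536=161, 184^131072=691; 184^219609 = 184^1 * 184^8 * 184^16 * 184^64 * 184^128 * 184^256 * 184^2048 * 184^4096 * 184^16384 * 184^65536 * 184^131072 = 675 (mod 841); answer 675
Part 3: U2 = 675; r = -20; remainder = value at the root: 5*(-20)^4 - 8*(-20)^3 + 2*(-20)^2 + 5*(-20)^1 - 2 = (800000) + (64000) + (800) + (-100) + (-2) = 864698; answer 864698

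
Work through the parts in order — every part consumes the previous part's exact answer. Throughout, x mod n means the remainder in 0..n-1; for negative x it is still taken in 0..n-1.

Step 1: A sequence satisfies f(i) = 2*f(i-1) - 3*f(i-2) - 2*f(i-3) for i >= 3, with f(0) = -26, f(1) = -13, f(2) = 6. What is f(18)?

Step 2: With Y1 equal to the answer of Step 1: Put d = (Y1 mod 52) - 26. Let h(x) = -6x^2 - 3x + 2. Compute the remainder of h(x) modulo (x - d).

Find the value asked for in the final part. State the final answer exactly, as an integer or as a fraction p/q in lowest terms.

-3382

Step 1: f(3) = 2*(6) - 3*(-13) - 2*(-26) = 103; iterating: f(3)=103, f(4)=214, f(5)=107, f(6)=-634, f(7)=-2017, f(8)=-2346, f(9)=2627, f(10)=16326, f(11)=29463, f(12)=4694, f(13)=-111653, f(14)=-296314, f(15)=-267057, f(16)=578134, f(17)=2550067, f(18)=3899846; answer 3899846
Step 2: Y1 = 3899846; d = -24; remainder = value at the root: -6*(-24)^2 - 3*(-24)^1 + 2 = (-3456) + (72) + (2) = -3382; answer -3382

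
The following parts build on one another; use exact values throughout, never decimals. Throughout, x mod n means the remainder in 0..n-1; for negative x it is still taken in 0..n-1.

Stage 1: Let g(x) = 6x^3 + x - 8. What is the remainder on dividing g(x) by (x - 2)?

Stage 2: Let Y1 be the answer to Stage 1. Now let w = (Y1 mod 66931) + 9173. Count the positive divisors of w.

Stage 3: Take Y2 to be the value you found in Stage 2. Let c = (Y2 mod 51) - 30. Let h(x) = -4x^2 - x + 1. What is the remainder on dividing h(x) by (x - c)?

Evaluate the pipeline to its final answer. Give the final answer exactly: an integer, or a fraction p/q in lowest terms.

-1913

Stage 1: remainder = value at the root: 6*(2)^3 + 1*(2)^1 - 8 = (48) + (2) + (-8) = 42; answer 42
Stage 2: Y1 = 42; w = 9215; 9215 = 5 * 19 * 97; number of divisors = (1+1) * (1+1) * (1+1) = 8; answer 8
Stage 3: Y2 = 8; c = -22; remainder = value at the root: -4*(-22)^2 - 1*(-22)^1 + 1 = (-1936) + (22) + (1) = -1913; answer -1913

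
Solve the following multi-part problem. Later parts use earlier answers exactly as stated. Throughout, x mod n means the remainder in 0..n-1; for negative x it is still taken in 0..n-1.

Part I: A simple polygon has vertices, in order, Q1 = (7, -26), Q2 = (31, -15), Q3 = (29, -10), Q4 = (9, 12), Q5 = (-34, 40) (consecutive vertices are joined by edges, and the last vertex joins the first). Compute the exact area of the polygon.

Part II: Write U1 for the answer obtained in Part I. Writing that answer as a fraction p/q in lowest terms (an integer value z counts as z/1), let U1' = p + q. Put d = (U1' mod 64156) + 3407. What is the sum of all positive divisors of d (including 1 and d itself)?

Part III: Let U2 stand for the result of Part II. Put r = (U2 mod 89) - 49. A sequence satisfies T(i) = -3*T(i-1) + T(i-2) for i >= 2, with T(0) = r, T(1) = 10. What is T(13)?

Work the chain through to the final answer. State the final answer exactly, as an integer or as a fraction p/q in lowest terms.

Part I: cross terms: (7*-15 - 31*-26)=701, (31*-10 - 29*-15)=125, (29*12 - 9*-10)=438, (9*40 - -34*12)=768, (-34*-26 - 7*40)=604; twice the area = |2636| = 2636; area = 1318; answer 1318
Part II: U1 = 1318; threaded value p + q = 1319; d = 4726; 4726 = 2 * 17 * 139; sigma = (1 + 2) * (1 + 17) * (1 + 139) = 3 * 18 * 140 = 7560; answer 7560
Part III: U2 = 7560; r = 35; T(2) = -3*(10) + 1*(35) = 5; iterating: T(2)=5, T(3)=-5, T(4)=20, T(5)=-65, T(6)=215, T(7)=-710, T(8)=2345, T(9)=-7745, T(10)=25580, T(11)=-84485, T(12)=279035, T(13)=-921590; answer -921590

-921590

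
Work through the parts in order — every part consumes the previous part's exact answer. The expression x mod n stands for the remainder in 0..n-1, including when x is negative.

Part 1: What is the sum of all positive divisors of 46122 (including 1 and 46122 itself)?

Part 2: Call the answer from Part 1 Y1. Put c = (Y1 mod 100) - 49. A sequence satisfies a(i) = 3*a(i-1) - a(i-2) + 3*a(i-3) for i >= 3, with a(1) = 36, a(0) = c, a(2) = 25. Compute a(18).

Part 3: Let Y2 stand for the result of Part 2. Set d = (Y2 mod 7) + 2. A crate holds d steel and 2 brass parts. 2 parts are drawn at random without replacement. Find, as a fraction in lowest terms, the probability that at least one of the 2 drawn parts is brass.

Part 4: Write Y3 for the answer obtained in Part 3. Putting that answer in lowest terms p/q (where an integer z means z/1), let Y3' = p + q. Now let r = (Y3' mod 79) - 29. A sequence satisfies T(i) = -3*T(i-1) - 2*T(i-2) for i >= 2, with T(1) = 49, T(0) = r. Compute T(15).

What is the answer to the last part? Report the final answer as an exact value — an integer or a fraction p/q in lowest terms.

1212391

Part 1: 46122 = 2 * 3 * 7687; sigma = (1 + 2) * (1 + 3) * (1 + 7687) = 3 * 4 * 7688 = 92256; answer 92256
Part 2: Y1 = 92256; c = 7; a(3) = 3*(25) - 1*(36) + 3*(7) = 60; iterating: a(3)=60, a(4)=263, a(5)=804, a(6)=2329, a(7)=6972, a(8)=20999, a(9)=63012, a(10)=188953, a(11)=566844, a(12)=1700615, a(13)=5101860, a(14)=15305497, a(15)=45916476, a(16)=137749511, a(17)=413248548, a(18)=1239745561; answer 1239745561
Part 3: Y2 = 1239745561; d = 7; total draws C(9,2) = 36; complement C(7,2) = 21; favorable 36 - 21 = 15; P = 5/12; answer 5/12
Part 4: Y3 = 5/12; threaded value p + q = 17; r = -12; T(2) = -3*(49) - 2*(-12) = -123; iterating: T(2)=-123, T(3)=271, T(4)=-567, T(5)=1159, T(6)=-2343, T(7)=4711, T(8)=-9447, T(9)=18919, T(10)=-37863, T(11)=75751, T(12)=-151527, T(13)=303079, T(14)=-606183, T(15)=1212391; answer 1212391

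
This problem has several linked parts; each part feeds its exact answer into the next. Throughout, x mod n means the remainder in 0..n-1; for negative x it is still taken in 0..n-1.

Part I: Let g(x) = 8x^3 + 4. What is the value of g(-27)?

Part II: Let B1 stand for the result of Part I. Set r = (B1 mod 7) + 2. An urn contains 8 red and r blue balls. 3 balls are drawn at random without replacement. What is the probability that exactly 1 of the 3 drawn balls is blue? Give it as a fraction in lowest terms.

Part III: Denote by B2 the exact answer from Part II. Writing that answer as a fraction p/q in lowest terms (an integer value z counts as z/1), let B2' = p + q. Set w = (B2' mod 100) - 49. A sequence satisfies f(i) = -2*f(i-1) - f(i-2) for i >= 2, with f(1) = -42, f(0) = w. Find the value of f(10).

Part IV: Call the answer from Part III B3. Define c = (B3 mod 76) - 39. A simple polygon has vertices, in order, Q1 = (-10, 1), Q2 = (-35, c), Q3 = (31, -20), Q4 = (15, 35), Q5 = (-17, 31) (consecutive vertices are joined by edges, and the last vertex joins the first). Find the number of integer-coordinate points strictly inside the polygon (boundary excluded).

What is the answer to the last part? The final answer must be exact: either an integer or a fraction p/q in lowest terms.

Part I: 8*(-27)^3 + 4 = (-157464) + (4) = -157460; answer -157460
Part II: B1 = -157460; r = 7; total draws C(15,3) = 455; favorable C(7,1)*C(8,2) = 196; P = 28/65; answer 28/65
Part III: B2 = 28/65; threaded value p + q = 93; w = 44; f(2) = -2*(-42) - 1*(44) = 40; iterating: f(2)=40, f(3)=-38, f(4)=36, f(5)=-34, f(6)=32, f(7)=-30, f(8)=28, f(9)=-26, f(10)=24; answer 24
Part IV: B3 = 24; c = -15; cross terms: (-10*-15 - -35*1)=185, (-35*-20 - 31*-15)=1165, (31*35 - 15*-20)=1385, (15*31 - -17*35)=1060, (-17*1 - -10*31)=293; twice the area = |4088| = 4088; area = 2044; boundary points = 1 + 1 + 1 + 4 + 1 = 8; strictly interior points = area - boundary/2 + 1 = 2041; answer 2041

2041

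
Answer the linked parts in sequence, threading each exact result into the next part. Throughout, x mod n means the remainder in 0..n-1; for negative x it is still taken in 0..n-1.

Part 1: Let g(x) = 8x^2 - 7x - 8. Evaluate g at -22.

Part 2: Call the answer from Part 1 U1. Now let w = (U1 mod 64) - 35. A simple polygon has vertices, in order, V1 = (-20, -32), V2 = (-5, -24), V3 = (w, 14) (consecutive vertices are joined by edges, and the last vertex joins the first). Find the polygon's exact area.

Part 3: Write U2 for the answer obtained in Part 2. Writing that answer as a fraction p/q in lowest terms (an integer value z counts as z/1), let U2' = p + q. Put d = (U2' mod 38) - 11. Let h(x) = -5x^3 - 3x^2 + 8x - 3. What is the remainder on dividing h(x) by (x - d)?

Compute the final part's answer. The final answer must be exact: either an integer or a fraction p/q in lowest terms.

Part 1: 8*(-22)^2 - 7*(-22)^1 - 8 = (3872) + (154) + (-8) = 4018; answer 4018
Part 2: U1 = 4018; w = 15; cross terms: (-20*-24 - -5*-32)=320, (-5*14 - 15*-24)=290, (15*-32 - -20*14)=-200; twice the area = |410| = 410; area = 205; answer 205
Part 3: U2 = 205; threaded value p + q = 206; d = 5; remainder = value at the root: -5*(5)^3 - 3*(5)^2 + 8*(5)^1 - 3 = (-625) + (-75) + (40) + (-3) = -663; answer -663

-663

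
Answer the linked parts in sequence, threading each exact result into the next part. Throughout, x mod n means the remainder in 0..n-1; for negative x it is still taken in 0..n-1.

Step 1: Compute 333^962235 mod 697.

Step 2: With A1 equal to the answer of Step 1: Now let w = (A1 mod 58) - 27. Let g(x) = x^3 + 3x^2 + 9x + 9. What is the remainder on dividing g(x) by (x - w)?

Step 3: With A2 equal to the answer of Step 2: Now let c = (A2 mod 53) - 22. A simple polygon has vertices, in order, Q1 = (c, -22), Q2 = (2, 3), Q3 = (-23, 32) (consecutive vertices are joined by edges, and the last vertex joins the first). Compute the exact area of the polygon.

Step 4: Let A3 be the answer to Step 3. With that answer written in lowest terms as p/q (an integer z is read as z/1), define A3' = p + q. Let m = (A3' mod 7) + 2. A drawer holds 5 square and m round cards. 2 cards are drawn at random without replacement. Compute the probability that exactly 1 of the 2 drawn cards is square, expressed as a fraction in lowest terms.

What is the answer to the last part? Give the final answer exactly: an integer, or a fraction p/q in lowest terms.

Step 1: squarings mod 697: 333^1=333, 333^2=66, 333^4=174, 333^8=305, 333^16=324, 333^32=426, 333^64=256, 333^128=18, 333^256=324, 333^512=426, 333^1024=256, 333^2048=18, 333^4096=324, 333^8192=426, 333^16384=256, 333^32768=18, 333^65536=324, 333^131072=426, 333^262144=256, 333^524288=18; 333^962235 = 333^1 * 333^2 * 333^8 * 333^16 * 333^32 * 333^128 * 333^512 * 333^1024 * 333^2048 * 333^8192 * 333^32768 * 333^131072 * 333^262144 * 333^524288 = 360 (mod 697); answer 360
Step 2: A1 = 360; w = -15; remainder = value at the root: 1*(-15)^3 + 3*(-15)^2 + 9*(-15)^1 + 9 = (-3375) + (675) + (-135) + (9) = -2826; answer -2826
Step 3: A2 = -2826; c = 14; cross terms: (14*3 - 2*-22)=86, (2*32 - -23*3)=133, (-23*-22 - 14*32)=58; twice the area = |277| = 277; area = 277/2; answer 277/2
Step 4: A3 = 277/2; threaded value p + q = 279; m = 8; total draws C(13,2) = 78; favorable C(5,1)*C(8,1) = 40; P = 20/39; answer 20/39

20/39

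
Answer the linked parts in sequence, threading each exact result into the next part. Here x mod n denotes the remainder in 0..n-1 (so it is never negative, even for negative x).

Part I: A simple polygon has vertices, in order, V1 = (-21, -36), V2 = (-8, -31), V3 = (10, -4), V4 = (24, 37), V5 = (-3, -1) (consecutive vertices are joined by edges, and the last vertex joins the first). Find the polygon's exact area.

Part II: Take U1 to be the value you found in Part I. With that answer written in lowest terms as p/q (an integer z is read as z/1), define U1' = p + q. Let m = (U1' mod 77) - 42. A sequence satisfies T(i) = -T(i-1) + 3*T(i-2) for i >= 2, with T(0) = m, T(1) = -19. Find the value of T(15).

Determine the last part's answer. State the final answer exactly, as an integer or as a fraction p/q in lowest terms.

-1038736

Part I: cross terms: (-21*-31 - -8*-36)=363, (-8*-4 - 10*-31)=342, (10*37 - 24*-4)=466, (24*-1 - -3*37)=87, (-3*-36 - -21*-1)=87; twice the area = |1345| = 1345; area = 1345/2; answer 1345/2
Part II: U1 = 1345/2; threaded value p + q = 1347; m = -4; T(2) = -1*(-19) + 3*(-4) = 7; iterating: T(2)=7, T(3)=-64, T(4)=85, T(5)=-277, T(6)=532, T(7)=-1363, T(8)=2959, T(9)=-7048, T(10)=15925, T(11)=-37069, T(12)=84844, T(13)=-196051, T(14)=450583, T(15)=-1038736; answer -1038736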